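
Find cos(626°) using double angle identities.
cos(626°) = cos²313° - sin²313° = -0.06976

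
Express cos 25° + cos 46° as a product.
cos 25° + cos 46° = 2 cos(35.5°) cos(-10.5°)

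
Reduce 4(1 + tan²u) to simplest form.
4(1 + tan²u) = 4(sec²u) (using Pythagorean identity)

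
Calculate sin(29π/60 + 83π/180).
sin(29π/60 + 83π/180) = sin 29π/60 cos 83π/180 + cos 29π/60 sin 83π/180 = 0.1736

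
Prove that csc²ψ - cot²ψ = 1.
LHS = 1/sin²ψ - cos²ψ/sin²ψ = (1 - cos²ψ)/sin²ψ = sin²ψ/sin²ψ = 1 = RHS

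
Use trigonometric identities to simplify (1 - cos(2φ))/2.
(1 - cos(2φ))/2 = sin²φ (using Power reduction)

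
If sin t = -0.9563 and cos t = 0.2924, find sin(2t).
sin(2t) = 2 sin t cos t = -0.5592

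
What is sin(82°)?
sin(82°) = 0.9903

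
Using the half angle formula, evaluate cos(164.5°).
cos(164.5°) = -√((1 + cos 329°)/2) = -0.9636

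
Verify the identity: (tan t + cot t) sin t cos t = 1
LHS = (sin t/cos t + cos t/sin t) sin t cos t = ((sin²t + cos²t)/(sin t cos t)) · sin t cos t = sin²t + cos²t = 1 = RHS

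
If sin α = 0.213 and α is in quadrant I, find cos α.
cos α = 0.9771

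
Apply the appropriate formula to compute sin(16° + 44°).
sin(16° + 44°) = sin 16° cos 44° + cos 16° sin 44° = √3/2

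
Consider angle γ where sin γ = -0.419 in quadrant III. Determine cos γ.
cos γ = ±√(1 - sin²γ) = -0.908 (negative in QIII)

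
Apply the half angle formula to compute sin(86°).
sin(86°) = √((1 - cos 172°)/2) = 0.9976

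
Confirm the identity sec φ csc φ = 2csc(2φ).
RHS = 2/sin(2φ) = 2/(2 sin φ cos φ) = 1/(sin φ cos φ) = (1/cos φ)(1/sin φ) = sec φ csc φ = LHS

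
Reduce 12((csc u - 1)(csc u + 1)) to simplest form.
12((csc u - 1)(csc u + 1)) = 12(cot²u) (using Diff. of squares)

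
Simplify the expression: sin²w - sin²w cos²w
sin²w - sin²w cos²w = sin⁴w (using Factoring)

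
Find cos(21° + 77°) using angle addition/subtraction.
cos(21° + 77°) = cos 21° cos 77° - sin 21° sin 77° = -0.1392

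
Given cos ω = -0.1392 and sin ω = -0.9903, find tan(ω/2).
tan(ω/2) = sin ω / (1 + cos ω) = -1.15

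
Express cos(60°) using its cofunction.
cos(60°) = sin(90° - 60°) = sin(30°)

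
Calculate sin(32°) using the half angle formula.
sin(32°) = √((1 - cos 64°)/2) = 0.5299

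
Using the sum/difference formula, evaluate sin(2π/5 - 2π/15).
sin(2π/5 - 2π/15) = sin 2π/5 cos 2π/15 - cos 2π/5 sin 2π/15 = 0.7431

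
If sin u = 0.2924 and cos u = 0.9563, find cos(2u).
cos(2u) = cos²u - sin²u = 0.829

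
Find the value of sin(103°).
sin(103°) = 0.9744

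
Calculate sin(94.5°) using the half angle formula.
sin(94.5°) = √((1 - cos 189°)/2) = 0.9969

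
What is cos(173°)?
cos(173°) = -0.9925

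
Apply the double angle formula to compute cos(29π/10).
cos(29π/10) = cos²29π/20 - sin²29π/20 = -0.9511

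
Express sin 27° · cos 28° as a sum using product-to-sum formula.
sin 27° cos 28° = (1/2)[sin(27°+28°) + sin(27°-28°)]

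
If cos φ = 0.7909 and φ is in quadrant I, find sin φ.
sin φ = 0.6119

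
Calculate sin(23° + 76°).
sin(23° + 76°) = sin 23° cos 76° + cos 23° sin 76° = 0.9877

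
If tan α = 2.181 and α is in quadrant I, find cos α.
cos α = 0.4168 (using tan²α + 1 = sec²α)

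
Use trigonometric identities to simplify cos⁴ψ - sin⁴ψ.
cos⁴ψ - sin⁴ψ = cos(2ψ) (using Factoring + double angle)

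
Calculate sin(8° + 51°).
sin(8° + 51°) = sin 8° cos 51° + cos 8° sin 51° = 0.8572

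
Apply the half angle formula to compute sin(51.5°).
sin(51.5°) = √((1 - cos 103°)/2) = 0.7826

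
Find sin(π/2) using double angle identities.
sin(π/2) = 2 sin π/4 cos π/4 = 1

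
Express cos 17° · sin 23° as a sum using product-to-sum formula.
cos 17° sin 23° = (1/2)[sin(17°+23°) - sin(17°-23°)]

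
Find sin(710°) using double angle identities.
sin(710°) = 2 sin 355° cos 355° = -0.1736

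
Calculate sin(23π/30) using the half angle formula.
sin(23π/30) = √((1 - cos 23π/15)/2) = 0.6691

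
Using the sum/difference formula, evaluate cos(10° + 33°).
cos(10° + 33°) = cos 10° cos 33° - sin 10° sin 33° = 0.7314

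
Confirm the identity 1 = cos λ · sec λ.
RHS = cos λ · (1/cos λ) = 1 = LHS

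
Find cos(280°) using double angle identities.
cos(280°) = cos²140° - sin²140° = 0.1736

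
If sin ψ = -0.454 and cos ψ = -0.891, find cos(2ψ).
cos(2ψ) = cos²ψ - sin²ψ = 0.5878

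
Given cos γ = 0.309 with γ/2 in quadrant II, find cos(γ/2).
cos(γ/2) = ±√((1 + cos γ)/2); negative since γ/2 ∈ QII, so cos(γ/2) = -0.809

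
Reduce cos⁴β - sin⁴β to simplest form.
cos⁴β - sin⁴β = cos(2β) (using Factoring + double angle)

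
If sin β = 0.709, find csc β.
csc β = 1/sin β = 1.41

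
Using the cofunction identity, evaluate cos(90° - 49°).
cos(90° - 49°) = sin(49°) = 0.7547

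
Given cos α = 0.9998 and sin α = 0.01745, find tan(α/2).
tan(α/2) = sin α / (1 + cos α) = 0.008726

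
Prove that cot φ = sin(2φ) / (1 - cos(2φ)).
RHS = 2 sin φ cos φ / (2sin²φ) = cos φ/sin φ = cot φ = LHS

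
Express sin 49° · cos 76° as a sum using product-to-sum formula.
sin 49° cos 76° = (1/2)[sin(49°+76°) + sin(49°-76°)]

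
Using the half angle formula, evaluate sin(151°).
sin(151°) = √((1 - cos 302°)/2) = 0.4848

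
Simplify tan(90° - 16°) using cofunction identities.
tan(90° - 16°) = cot(16°)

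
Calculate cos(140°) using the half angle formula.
cos(140°) = -√((1 + cos 280°)/2) = -0.766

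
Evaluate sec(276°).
sec(276°) = 9.567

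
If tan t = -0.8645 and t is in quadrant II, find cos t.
cos t = -0.7565 (using tan²t + 1 = sec²t)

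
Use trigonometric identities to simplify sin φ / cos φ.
sin φ / cos φ = tan φ (using Quotient identity)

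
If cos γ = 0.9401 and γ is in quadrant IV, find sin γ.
sin γ = -0.3409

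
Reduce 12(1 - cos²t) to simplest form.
12(1 - cos²t) = 12(sin²t) (using Pythagorean identity)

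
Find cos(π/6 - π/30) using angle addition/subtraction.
cos(π/6 - π/30) = cos π/6 cos π/30 + sin π/6 sin π/30 = 0.9135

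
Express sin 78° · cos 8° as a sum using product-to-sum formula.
sin 78° cos 8° = (1/2)[sin(78°+8°) + sin(78°-8°)]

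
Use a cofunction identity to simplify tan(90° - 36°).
tan(90° - 36°) = cot(36°)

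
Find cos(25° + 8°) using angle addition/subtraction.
cos(25° + 8°) = cos 25° cos 8° - sin 25° sin 8° = 0.8387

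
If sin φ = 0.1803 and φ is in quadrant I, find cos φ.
cos φ = 0.9836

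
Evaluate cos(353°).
cos(353°) = 0.9925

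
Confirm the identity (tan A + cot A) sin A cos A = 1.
LHS = (sin A/cos A + cos A/sin A) sin A cos A = ((sin²A + cos²A)/(sin A cos A)) · sin A cos A = sin²A + cos²A = 1 = RHS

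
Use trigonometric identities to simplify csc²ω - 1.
csc²ω - 1 = cot²ω (using Pythagorean identity)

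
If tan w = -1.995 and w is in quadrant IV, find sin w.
sin w = -0.894 (using tan²w + 1 = sec²w)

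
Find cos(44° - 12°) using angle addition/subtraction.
cos(44° - 12°) = cos 44° cos 12° + sin 44° sin 12° = 0.848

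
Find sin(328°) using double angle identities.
sin(328°) = 2 sin 164° cos 164° = -0.5299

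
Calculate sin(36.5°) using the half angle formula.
sin(36.5°) = √((1 - cos 73°)/2) = 0.5948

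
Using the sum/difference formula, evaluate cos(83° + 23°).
cos(83° + 23°) = cos 83° cos 23° - sin 83° sin 23° = -0.2756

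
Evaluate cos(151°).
cos(151°) = -0.8746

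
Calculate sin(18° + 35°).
sin(18° + 35°) = sin 18° cos 35° + cos 18° sin 35° = 0.7986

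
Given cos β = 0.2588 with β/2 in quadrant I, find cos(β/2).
cos(β/2) = ±√((1 + cos β)/2); positive since β/2 ∈ QI, so cos(β/2) = 0.7933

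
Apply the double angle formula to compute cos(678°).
cos(678°) = cos²339° - sin²339° = 0.7431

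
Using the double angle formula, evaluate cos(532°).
cos(532°) = cos²266° - sin²266° = -0.9903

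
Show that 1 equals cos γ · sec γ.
RHS = cos γ · (1/cos γ) = 1 = LHS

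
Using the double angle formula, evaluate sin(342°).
sin(342°) = 2 sin 171° cos 171° = -0.309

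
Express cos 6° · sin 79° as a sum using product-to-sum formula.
cos 6° sin 79° = (1/2)[sin(6°+79°) - sin(6°-79°)]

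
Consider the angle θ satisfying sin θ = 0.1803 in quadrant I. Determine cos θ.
cos θ = √(1 - sin²θ) = 0.9836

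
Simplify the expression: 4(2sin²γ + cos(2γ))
4(2sin²γ + cos(2γ)) = 4 (using Double angle)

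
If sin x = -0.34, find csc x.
csc x = 1/sin x = -2.941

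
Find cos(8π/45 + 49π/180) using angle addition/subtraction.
cos(8π/45 + 49π/180) = cos 8π/45 cos 49π/180 - sin 8π/45 sin 49π/180 = 0.1564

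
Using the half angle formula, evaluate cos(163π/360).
cos(163π/360) = √((1 + cos 163π/180)/2) = 0.1478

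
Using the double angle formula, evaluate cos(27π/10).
cos(27π/10) = cos²27π/20 - sin²27π/20 = -0.5878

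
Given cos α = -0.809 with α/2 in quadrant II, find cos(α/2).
cos(α/2) = ±√((1 + cos α)/2); negative since α/2 ∈ QII, so cos(α/2) = -0.309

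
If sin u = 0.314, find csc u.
csc u = 1/sin u = 3.185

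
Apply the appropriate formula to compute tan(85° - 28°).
tan(85° - 28°) = (tan 85° - tan 28°)/(1 + tan 85° tan 28°) = 1.54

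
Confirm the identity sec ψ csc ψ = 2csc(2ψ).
RHS = 2/sin(2ψ) = 2/(2 sin ψ cos ψ) = 1/(sin ψ cos ψ) = (1/cos ψ)(1/sin ψ) = sec ψ csc ψ = LHS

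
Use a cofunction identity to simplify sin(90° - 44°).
sin(90° - 44°) = cos(44°)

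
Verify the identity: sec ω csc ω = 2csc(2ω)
RHS = 2/sin(2ω) = 2/(2 sin ω cos ω) = 1/(sin ω cos ω) = (1/cos ω)(1/sin ω) = sec ω csc ω = LHS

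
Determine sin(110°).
sin(110°) = 0.9397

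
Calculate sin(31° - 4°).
sin(31° - 4°) = sin 31° cos 4° - cos 31° sin 4° = 0.454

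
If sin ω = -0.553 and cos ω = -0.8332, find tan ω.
tan ω = sin ω / cos ω = 0.6637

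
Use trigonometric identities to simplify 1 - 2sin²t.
1 - 2sin²t = cos(2t) (using Double angle)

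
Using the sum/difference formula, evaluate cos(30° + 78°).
cos(30° + 78°) = cos 30° cos 78° - sin 30° sin 78° = -0.309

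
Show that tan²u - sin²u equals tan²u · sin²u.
LHS = sin²u/cos²u - sin²u = sin²u(1/cos²u - 1) = sin²u · (1 - cos²u)/cos²u = sin²u · sin²u/cos²u = sin²u · tan²u = RHS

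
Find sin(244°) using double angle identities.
sin(244°) = 2 sin 122° cos 122° = -0.8988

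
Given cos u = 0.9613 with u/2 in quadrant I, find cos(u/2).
cos(u/2) = ±√((1 + cos u)/2); positive since u/2 ∈ QI, so cos(u/2) = 0.9903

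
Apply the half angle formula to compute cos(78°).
cos(78°) = √((1 + cos 156°)/2) = 0.2079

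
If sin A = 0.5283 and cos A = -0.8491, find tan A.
tan A = sin A / cos A = -0.6222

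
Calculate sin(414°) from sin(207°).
sin(414°) = 2 sin 207° cos 207° = 0.809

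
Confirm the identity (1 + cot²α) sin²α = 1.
LHS = csc²α · sin²α = (1/sin²α) · sin²α = 1 = RHS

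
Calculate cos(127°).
cos(127°) = -0.6018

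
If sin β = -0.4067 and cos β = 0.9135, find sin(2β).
sin(2β) = 2 sin β cos β = -0.743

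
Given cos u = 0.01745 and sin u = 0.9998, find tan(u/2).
tan(u/2) = sin u / (1 + cos u) = 0.9827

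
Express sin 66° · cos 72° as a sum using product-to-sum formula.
sin 66° cos 72° = (1/2)[sin(66°+72°) + sin(66°-72°)]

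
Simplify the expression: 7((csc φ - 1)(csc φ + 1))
7((csc φ - 1)(csc φ + 1)) = 7(cot²φ) (using Diff. of squares)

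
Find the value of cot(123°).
cot(123°) = -0.6494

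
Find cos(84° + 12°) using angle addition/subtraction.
cos(84° + 12°) = cos 84° cos 12° - sin 84° sin 12° = -0.1045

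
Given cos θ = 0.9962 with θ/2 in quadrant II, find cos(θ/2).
cos(θ/2) = ±√((1 + cos θ)/2); negative since θ/2 ∈ QII, so cos(θ/2) = -0.999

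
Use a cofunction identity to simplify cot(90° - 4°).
cot(90° - 4°) = tan(4°)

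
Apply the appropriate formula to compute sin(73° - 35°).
sin(73° - 35°) = sin 73° cos 35° - cos 73° sin 35° = 0.6157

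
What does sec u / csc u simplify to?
sec u / csc u = tan u (using Reciprocal identities)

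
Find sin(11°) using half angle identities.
sin(11°) = √((1 - cos 22°)/2) = 0.1908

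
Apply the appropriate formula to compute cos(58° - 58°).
cos(58° - 58°) = cos 58° cos 58° + sin 58° sin 58° = 1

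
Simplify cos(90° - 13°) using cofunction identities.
cos(90° - 13°) = sin(13°)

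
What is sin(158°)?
sin(158°) = 0.3746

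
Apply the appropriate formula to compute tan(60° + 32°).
tan(60° + 32°) = (tan 60° + tan 32°)/(1 - tan 60° tan 32°) = -28.64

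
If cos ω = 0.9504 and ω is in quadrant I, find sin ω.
sin ω = 0.311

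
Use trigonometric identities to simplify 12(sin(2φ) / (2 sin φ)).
12(sin(2φ) / (2 sin φ)) = 12(cos φ) (using Double angle)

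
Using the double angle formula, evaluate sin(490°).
sin(490°) = 2 sin 245° cos 245° = 0.766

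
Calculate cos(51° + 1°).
cos(51° + 1°) = cos 51° cos 1° - sin 51° sin 1° = 0.6157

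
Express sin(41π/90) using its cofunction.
sin(41π/90) = cos(π/2 - 41π/90) = cos(2π/45)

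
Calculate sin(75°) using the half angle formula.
sin(75°) = √((1 - cos 150°)/2) = (√6+√2)/4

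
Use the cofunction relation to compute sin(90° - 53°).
sin(90° - 53°) = cos(53°) = 0.6018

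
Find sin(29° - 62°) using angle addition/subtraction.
sin(29° - 62°) = sin 29° cos 62° - cos 29° sin 62° = -0.5446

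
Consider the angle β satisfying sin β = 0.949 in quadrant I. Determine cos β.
cos β = √(1 - sin²β) = 0.3153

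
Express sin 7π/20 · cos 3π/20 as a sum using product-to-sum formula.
sin 7π/20 cos 3π/20 = (1/2)[sin(7π/20+3π/20) + sin(7π/20-3π/20)]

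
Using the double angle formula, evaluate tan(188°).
tan(188°) = 2 tan 94° / (1 - tan²94°) = 0.1405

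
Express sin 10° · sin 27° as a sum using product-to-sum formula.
sin 10° sin 27° = (1/2)[cos(10°-27°) - cos(10°+27°)]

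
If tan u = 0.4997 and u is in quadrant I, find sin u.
sin u = 0.447 (using tan²u + 1 = sec²u)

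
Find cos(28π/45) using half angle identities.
cos(28π/45) = -√((1 + cos 56π/45)/2) = -0.3746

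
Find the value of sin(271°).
sin(271°) = -0.9998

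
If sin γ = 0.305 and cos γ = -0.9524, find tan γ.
tan γ = sin γ / cos γ = -0.3202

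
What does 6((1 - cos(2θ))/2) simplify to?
6((1 - cos(2θ))/2) = 6(sin²θ) (using Power reduction)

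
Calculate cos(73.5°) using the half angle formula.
cos(73.5°) = √((1 + cos 147°)/2) = 0.284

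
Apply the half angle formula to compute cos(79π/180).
cos(79π/180) = √((1 + cos 79π/90)/2) = 0.1908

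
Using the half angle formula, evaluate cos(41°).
cos(41°) = √((1 + cos 82°)/2) = 0.7547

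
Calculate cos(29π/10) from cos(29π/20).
cos(29π/10) = cos²29π/20 - sin²29π/20 = -0.9511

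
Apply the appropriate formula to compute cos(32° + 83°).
cos(32° + 83°) = cos 32° cos 83° - sin 32° sin 83° = -0.4226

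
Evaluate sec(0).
sec(0) = 1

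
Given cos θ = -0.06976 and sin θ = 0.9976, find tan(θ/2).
tan(θ/2) = sin θ / (1 + cos θ) = 1.072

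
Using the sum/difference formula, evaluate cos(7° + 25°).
cos(7° + 25°) = cos 7° cos 25° - sin 7° sin 25° = 0.848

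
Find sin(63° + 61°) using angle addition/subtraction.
sin(63° + 61°) = sin 63° cos 61° + cos 63° sin 61° = 0.829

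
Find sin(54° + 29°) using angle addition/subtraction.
sin(54° + 29°) = sin 54° cos 29° + cos 54° sin 29° = 0.9925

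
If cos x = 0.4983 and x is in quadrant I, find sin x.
sin x = 0.867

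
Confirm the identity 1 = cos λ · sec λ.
RHS = cos λ · (1/cos λ) = 1 = LHS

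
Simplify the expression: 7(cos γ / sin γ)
7(cos γ / sin γ) = 7(cot γ) (using Quotient identity)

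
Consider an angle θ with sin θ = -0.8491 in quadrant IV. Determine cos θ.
cos θ = √(1 - sin²θ) = 0.5282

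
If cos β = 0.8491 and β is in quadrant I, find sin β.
sin β = 0.5282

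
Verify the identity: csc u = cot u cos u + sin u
RHS = cos²u/sin u + sin u = (cos²u + sin²u)/sin u = 1/sin u = csc u = LHS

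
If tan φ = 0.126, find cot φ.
cot φ = 1/tan φ = 7.937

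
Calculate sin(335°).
sin(335°) = -0.4226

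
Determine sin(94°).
sin(94°) = 0.9976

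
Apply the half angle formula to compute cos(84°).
cos(84°) = √((1 + cos 168°)/2) = 0.1045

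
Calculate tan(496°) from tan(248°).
tan(496°) = 2 tan 248° / (1 - tan²248°) = -0.9657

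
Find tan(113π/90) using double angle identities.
tan(113π/90) = 2 tan 113π/180 / (1 - tan²113π/180) = 1.036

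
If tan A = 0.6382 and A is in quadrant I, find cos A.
cos A = 0.843 (using tan²A + 1 = sec²A)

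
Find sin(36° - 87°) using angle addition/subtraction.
sin(36° - 87°) = sin 36° cos 87° - cos 36° sin 87° = -0.7771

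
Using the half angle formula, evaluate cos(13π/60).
cos(13π/60) = √((1 + cos 13π/30)/2) = 0.7771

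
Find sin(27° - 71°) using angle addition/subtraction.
sin(27° - 71°) = sin 27° cos 71° - cos 27° sin 71° = -0.6947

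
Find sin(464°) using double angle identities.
sin(464°) = 2 sin 232° cos 232° = 0.9703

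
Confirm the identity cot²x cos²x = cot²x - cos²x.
RHS = cos²x/sin²x - cos²x = cos²x(1/sin²x - 1) = cos²x · (1 - sin²x)/sin²x = cos²x · cos²x/sin²x = cos²x · cot²x = LHS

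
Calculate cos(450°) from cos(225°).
cos(450°) = cos²225° - sin²225° = 0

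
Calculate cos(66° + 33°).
cos(66° + 33°) = cos 66° cos 33° - sin 66° sin 33° = -0.1564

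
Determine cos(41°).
cos(41°) = 0.7547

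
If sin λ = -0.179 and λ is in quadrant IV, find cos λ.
cos λ = 0.9838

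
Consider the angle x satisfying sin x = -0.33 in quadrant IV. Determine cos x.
cos x = √(1 - sin²x) = 0.944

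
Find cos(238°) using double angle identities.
cos(238°) = 2cos²119° - 1 = -0.5299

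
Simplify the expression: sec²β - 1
sec²β - 1 = tan²β (using Pythagorean identity)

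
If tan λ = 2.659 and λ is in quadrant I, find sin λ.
sin λ = 0.936 (using tan²λ + 1 = sec²λ)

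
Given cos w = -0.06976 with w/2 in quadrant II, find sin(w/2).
sin(w/2) = ±√((1 - cos w)/2); positive since w/2 ∈ QII, so sin(w/2) = 0.7314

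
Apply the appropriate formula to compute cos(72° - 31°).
cos(72° - 31°) = cos 72° cos 31° + sin 72° sin 31° = 0.7547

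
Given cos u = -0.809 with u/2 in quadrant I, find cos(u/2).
cos(u/2) = ±√((1 + cos u)/2); positive since u/2 ∈ QI, so cos(u/2) = 0.309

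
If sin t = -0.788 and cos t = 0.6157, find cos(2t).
cos(2t) = cos²t - sin²t = -0.2419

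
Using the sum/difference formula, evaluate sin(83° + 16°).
sin(83° + 16°) = sin 83° cos 16° + cos 83° sin 16° = 0.9877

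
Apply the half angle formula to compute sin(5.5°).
sin(5.5°) = √((1 - cos 11°)/2) = 0.09585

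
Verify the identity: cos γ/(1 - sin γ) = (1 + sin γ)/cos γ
RHS = (1 + sin γ)(1 - sin γ) / (cos γ(1 - sin γ)) = (1 - sin²γ) / (cos γ(1 - sin γ)) = cos²γ / (cos γ(1 - sin γ)) = cos γ/(1 - sin γ) = LHS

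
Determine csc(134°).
csc(134°) = 1.39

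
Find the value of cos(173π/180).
cos(173π/180) = -0.9925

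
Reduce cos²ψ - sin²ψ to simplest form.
cos²ψ - sin²ψ = cos(2ψ) (using Double angle)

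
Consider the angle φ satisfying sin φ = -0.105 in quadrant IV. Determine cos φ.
cos φ = √(1 - sin²φ) = 0.9945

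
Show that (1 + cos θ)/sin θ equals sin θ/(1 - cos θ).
RHS = sin θ(1 + cos θ) / ((1 - cos θ)(1 + cos θ)) = sin θ(1 + cos θ) / (1 - cos²θ) = sin θ(1 + cos θ) / sin²θ = (1 + cos θ)/sin θ = LHS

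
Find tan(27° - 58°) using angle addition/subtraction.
tan(27° - 58°) = (tan 27° - tan 58°)/(1 + tan 27° tan 58°) = -0.6009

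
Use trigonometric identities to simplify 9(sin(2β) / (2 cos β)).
9(sin(2β) / (2 cos β)) = 9(sin β) (using Double angle)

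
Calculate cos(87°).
cos(87°) = 0.05234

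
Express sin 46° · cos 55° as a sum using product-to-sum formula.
sin 46° cos 55° = (1/2)[sin(46°+55°) + sin(46°-55°)]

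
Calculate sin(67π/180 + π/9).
sin(67π/180 + π/9) = sin 67π/180 cos π/9 + cos 67π/180 sin π/9 = 0.9986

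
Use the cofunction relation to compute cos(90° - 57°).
cos(90° - 57°) = sin(57°) = 0.8387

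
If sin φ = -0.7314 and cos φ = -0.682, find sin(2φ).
sin(2φ) = 2 sin φ cos φ = 0.9976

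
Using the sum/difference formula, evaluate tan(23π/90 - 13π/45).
tan(23π/90 - 13π/45) = (tan 23π/90 - tan 13π/45)/(1 + tan 23π/90 tan 13π/45) = -0.1051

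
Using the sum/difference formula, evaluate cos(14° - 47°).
cos(14° - 47°) = cos 14° cos 47° + sin 14° sin 47° = 0.8387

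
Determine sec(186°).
sec(186°) = -1.006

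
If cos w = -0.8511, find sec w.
sec w = 1/cos w = -1.175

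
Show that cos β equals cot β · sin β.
RHS = (cos β/sin β) · sin β = cos β = LHS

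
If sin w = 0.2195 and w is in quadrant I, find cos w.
cos w = 0.9756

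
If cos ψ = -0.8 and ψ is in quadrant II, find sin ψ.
sin ψ = 0.6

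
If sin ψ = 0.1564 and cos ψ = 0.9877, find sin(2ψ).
sin(2ψ) = 2 sin ψ cos ψ = 0.309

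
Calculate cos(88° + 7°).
cos(88° + 7°) = cos 88° cos 7° - sin 88° sin 7° = -0.08716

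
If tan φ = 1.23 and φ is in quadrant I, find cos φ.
cos φ = 0.6308 (using tan²φ + 1 = sec²φ)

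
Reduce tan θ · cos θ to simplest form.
tan θ · cos θ = sin θ (using Quotient identity)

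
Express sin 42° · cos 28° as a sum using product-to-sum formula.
sin 42° cos 28° = (1/2)[sin(42°+28°) + sin(42°-28°)]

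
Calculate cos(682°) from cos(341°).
cos(682°) = 2cos²341° - 1 = 0.788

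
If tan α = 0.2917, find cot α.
cot α = 1/tan α = 3.428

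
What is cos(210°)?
cos(210°) = -√3/2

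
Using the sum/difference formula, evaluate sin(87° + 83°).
sin(87° + 83°) = sin 87° cos 83° + cos 87° sin 83° = 0.1736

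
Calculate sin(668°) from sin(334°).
sin(668°) = 2 sin 334° cos 334° = -0.788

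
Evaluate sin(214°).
sin(214°) = -0.5592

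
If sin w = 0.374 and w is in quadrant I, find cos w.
cos w = 0.9274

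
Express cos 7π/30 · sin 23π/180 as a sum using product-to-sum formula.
cos 7π/30 sin 23π/180 = (1/2)[sin(7π/30+23π/180) - sin(7π/30-23π/180)]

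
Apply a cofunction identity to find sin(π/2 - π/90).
sin(π/2 - π/90) = cos(π/90) = 0.9994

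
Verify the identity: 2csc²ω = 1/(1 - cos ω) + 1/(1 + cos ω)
RHS = [(1 + cos ω) + (1 - cos ω)] / [(1 - cos ω)(1 + cos ω)] = 2/(1 - cos²ω) = 2/sin²ω = 2csc²ω = LHS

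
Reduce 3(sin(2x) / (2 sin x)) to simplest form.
3(sin(2x) / (2 sin x)) = 3(cos x) (using Double angle)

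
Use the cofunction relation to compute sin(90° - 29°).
sin(90° - 29°) = cos(29°) = 0.8746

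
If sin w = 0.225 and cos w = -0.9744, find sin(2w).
sin(2w) = 2 sin w cos w = -0.4385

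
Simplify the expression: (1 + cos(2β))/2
(1 + cos(2β))/2 = cos²β (using Power reduction)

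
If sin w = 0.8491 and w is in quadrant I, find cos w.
cos w = 0.5282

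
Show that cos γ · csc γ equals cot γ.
LHS = cos γ · (1/sin γ) = cos γ/sin γ = cot γ = RHS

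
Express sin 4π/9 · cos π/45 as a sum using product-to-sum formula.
sin 4π/9 cos π/45 = (1/2)[sin(4π/9+π/45) + sin(4π/9-π/45)]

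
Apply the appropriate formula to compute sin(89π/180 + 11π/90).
sin(89π/180 + 11π/90) = sin 89π/180 cos 11π/90 + cos 89π/180 sin 11π/90 = 0.9336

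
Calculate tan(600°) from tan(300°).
tan(600°) = 2 tan 300° / (1 - tan²300°) = √3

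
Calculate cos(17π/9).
cos(17π/9) = 0.9397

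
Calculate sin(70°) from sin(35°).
sin(70°) = 2 sin 35° cos 35° = 0.9397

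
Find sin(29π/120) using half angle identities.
sin(29π/120) = √((1 - cos 29π/60)/2) = 0.6884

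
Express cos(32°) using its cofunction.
cos(32°) = sin(90° - 32°) = sin(58°)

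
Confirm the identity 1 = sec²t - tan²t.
RHS = 1/cos²t - sin²t/cos²t = (1 - sin²t)/cos²t = cos²t/cos²t = 1 = LHS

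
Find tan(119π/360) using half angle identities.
tan(119π/360) = sin 119π/180 / (1 + cos 119π/180) = 1.698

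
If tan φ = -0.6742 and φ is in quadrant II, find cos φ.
cos φ = -0.8292 (using tan²φ + 1 = sec²φ)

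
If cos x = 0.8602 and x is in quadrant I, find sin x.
sin x = 0.51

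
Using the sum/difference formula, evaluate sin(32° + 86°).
sin(32° + 86°) = sin 32° cos 86° + cos 32° sin 86° = 0.8829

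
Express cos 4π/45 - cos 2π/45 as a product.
cos 4π/45 - cos 2π/45 = -2 sin(π/15) sin(π/45)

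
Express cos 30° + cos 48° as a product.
cos 30° + cos 48° = 2 cos(39°) cos(-9°)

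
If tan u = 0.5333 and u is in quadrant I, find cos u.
cos u = 0.8824 (using tan²u + 1 = sec²u)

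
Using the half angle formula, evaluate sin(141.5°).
sin(141.5°) = √((1 - cos 283°)/2) = 0.6225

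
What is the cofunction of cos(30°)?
cos(30°) = sin(90° - 30°) = sin(60°)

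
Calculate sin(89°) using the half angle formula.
sin(89°) = √((1 - cos 178°)/2) = 0.9998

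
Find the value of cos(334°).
cos(334°) = 0.8988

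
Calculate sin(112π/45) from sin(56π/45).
sin(112π/45) = 2 sin 56π/45 cos 56π/45 = 0.9994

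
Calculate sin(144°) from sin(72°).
sin(144°) = 2 sin 72° cos 72° = 0.5878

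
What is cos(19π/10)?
cos(19π/10) = 0.9511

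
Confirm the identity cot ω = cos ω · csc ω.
RHS = cos ω · (1/sin ω) = cos ω/sin ω = cot ω = LHS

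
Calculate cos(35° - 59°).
cos(35° - 59°) = cos 35° cos 59° + sin 35° sin 59° = 0.9135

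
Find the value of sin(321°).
sin(321°) = -0.6293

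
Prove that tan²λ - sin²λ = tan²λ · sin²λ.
LHS = sin²λ/cos²λ - sin²λ = sin²λ(1/cos²λ - 1) = sin²λ · (1 - cos²λ)/cos²λ = sin²λ · sin²λ/cos²λ = sin²λ · tan²λ = RHS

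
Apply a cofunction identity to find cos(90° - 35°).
cos(90° - 35°) = sin(35°) = 0.5736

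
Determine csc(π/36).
csc(π/36) = 11.47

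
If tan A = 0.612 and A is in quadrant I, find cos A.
cos A = 0.8529 (using tan²A + 1 = sec²A)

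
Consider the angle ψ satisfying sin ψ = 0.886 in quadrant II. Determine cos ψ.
cos ψ = ±√(1 - sin²ψ) = -0.4637 (negative in QII)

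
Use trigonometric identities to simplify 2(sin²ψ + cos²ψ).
2(sin²ψ + cos²ψ) = 2 (using Pythagorean identity)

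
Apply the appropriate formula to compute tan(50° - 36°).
tan(50° - 36°) = (tan 50° - tan 36°)/(1 + tan 50° tan 36°) = 0.2493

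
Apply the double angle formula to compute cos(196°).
cos(196°) = cos²98° - sin²98° = -0.9613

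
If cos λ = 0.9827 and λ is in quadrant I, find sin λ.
sin λ = 0.1852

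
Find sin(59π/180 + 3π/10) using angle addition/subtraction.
sin(59π/180 + 3π/10) = sin 59π/180 cos 3π/10 + cos 59π/180 sin 3π/10 = 0.9205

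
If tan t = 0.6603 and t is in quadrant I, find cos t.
cos t = 0.8345 (using tan²t + 1 = sec²t)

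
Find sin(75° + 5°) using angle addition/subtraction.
sin(75° + 5°) = sin 75° cos 5° + cos 75° sin 5° = 0.9848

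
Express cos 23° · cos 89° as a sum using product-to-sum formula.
cos 23° cos 89° = (1/2)[cos(23°-89°) + cos(23°+89°)]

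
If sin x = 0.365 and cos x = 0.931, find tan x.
tan x = sin x / cos x = 0.3921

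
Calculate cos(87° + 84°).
cos(87° + 84°) = cos 87° cos 84° - sin 87° sin 84° = -0.9877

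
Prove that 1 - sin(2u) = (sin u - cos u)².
RHS = sin²u - 2 sin u cos u + cos²u = (sin²u + cos²u) - 2 sin u cos u = 1 - sin(2u) = LHS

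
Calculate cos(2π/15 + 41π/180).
cos(2π/15 + 41π/180) = cos 2π/15 cos 41π/180 - sin 2π/15 sin 41π/180 = 0.4226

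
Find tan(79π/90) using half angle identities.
tan(79π/90) = sin 79π/45 / (1 + cos 79π/45) = -0.404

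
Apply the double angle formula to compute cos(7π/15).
cos(7π/15) = cos²7π/30 - sin²7π/30 = 0.1045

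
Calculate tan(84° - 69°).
tan(84° - 69°) = (tan 84° - tan 69°)/(1 + tan 84° tan 69°) = 2-√3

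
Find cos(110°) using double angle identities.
cos(110°) = cos²55° - sin²55° = -0.342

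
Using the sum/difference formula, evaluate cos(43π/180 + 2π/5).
cos(43π/180 + 2π/5) = cos 43π/180 cos 2π/5 - sin 43π/180 sin 2π/5 = -0.4226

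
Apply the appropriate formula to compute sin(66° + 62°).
sin(66° + 62°) = sin 66° cos 62° + cos 66° sin 62° = 0.788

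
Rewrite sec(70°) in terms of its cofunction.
sec(70°) = csc(90° - 70°) = csc(20°)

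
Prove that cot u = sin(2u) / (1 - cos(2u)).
RHS = 2 sin u cos u / (2sin²u) = cos u/sin u = cot u = LHS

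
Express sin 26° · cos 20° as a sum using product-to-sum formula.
sin 26° cos 20° = (1/2)[sin(26°+20°) + sin(26°-20°)]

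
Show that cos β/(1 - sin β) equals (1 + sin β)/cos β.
RHS = (1 + sin β)(1 - sin β) / (cos β(1 - sin β)) = (1 - sin²β) / (cos β(1 - sin β)) = cos²β / (cos β(1 - sin β)) = cos β/(1 - sin β) = LHS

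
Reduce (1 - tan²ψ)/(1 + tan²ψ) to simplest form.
(1 - tan²ψ)/(1 + tan²ψ) = cos(2ψ) (using Double angle)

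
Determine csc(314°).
csc(314°) = -1.39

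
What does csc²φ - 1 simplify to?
csc²φ - 1 = cot²φ (using Pythagorean identity)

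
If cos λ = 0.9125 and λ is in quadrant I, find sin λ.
sin λ = 0.4091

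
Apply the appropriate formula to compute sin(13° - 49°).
sin(13° - 49°) = sin 13° cos 49° - cos 13° sin 49° = -0.5878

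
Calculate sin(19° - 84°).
sin(19° - 84°) = sin 19° cos 84° - cos 19° sin 84° = -0.9063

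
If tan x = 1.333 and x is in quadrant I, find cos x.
cos x = 0.6001 (using tan²x + 1 = sec²x)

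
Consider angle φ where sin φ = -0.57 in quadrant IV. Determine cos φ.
cos φ = √(1 - sin²φ) = 0.8216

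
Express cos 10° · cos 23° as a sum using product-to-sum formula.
cos 10° cos 23° = (1/2)[cos(10°-23°) + cos(10°+23°)]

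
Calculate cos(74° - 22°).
cos(74° - 22°) = cos 74° cos 22° + sin 74° sin 22° = 0.6157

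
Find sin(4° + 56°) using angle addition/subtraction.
sin(4° + 56°) = sin 4° cos 56° + cos 4° sin 56° = √3/2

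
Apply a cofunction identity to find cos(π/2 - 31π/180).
cos(π/2 - 31π/180) = sin(31π/180) = 0.515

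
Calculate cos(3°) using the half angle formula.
cos(3°) = √((1 + cos 6°)/2) = 0.9986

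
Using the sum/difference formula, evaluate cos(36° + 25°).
cos(36° + 25°) = cos 36° cos 25° - sin 36° sin 25° = 0.4848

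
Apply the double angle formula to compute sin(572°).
sin(572°) = 2 sin 286° cos 286° = -0.5299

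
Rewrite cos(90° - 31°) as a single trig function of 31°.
cos(90° - 31°) = sin(31°)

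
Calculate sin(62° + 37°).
sin(62° + 37°) = sin 62° cos 37° + cos 62° sin 37° = 0.9877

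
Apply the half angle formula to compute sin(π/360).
sin(π/360) = √((1 - cos π/180)/2) = 0.008727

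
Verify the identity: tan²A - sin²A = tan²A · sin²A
LHS = sin²A/cos²A - sin²A = sin²A(1/cos²A - 1) = sin²A · (1 - cos²A)/cos²A = sin²A · sin²A/cos²A = sin²A · tan²A = RHS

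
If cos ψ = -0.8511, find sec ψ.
sec ψ = 1/cos ψ = -1.175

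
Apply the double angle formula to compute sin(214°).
sin(214°) = 2 sin 107° cos 107° = -0.5592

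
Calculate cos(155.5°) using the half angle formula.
cos(155.5°) = -√((1 + cos 311°)/2) = -0.91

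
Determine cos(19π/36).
cos(19π/36) = -0.08716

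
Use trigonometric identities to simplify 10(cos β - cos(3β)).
10(cos β - cos(3β)) = 10(2 sin(2β) sin β) (using Sum-to-product)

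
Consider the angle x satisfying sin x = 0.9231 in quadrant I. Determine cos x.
cos x = √(1 - sin²x) = 0.3846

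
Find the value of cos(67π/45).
cos(67π/45) = -0.0349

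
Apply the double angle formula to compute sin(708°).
sin(708°) = 2 sin 354° cos 354° = -0.2079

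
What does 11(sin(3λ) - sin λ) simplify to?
11(sin(3λ) - sin λ) = 11(2 cos(2λ) sin λ) (using Sum-to-product)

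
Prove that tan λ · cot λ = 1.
LHS = (sin λ/cos λ) · (cos λ/sin λ) = 1 = RHS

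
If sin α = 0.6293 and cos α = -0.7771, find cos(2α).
cos(2α) = cos²α - sin²α = 0.2079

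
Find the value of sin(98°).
sin(98°) = 0.9903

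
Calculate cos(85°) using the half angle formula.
cos(85°) = √((1 + cos 170°)/2) = 0.08716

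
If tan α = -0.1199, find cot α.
cot α = 1/tan α = -8.34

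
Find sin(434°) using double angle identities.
sin(434°) = 2 sin 217° cos 217° = 0.9613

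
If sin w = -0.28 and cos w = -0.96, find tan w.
tan w = sin w / cos w = 0.2917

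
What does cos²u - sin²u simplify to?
cos²u - sin²u = cos(2u) (using Double angle)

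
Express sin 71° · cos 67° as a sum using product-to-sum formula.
sin 71° cos 67° = (1/2)[sin(71°+67°) + sin(71°-67°)]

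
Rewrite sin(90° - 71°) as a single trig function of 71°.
sin(90° - 71°) = cos(71°)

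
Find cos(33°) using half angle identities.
cos(33°) = √((1 + cos 66°)/2) = 0.8387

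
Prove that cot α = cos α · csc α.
RHS = cos α · (1/sin α) = cos α/sin α = cot α = LHS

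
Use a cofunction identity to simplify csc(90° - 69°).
csc(90° - 69°) = sec(69°)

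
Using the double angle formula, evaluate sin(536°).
sin(536°) = 2 sin 268° cos 268° = 0.06976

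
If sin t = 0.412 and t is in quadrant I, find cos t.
cos t = 0.9112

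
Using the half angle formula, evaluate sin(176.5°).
sin(176.5°) = √((1 - cos 353°)/2) = 0.06105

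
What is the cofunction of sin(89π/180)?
sin(89π/180) = cos(π/2 - 89π/180) = cos(π/180)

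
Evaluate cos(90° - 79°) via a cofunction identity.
cos(90° - 79°) = sin(79°) = 0.9816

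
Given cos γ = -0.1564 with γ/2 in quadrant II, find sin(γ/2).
sin(γ/2) = ±√((1 - cos γ)/2); positive since γ/2 ∈ QII, so sin(γ/2) = 0.7604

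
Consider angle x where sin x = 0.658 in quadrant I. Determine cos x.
cos x = √(1 - sin²x) = 0.753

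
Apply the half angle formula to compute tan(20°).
tan(20°) = sin 40° / (1 + cos 40°) = 0.364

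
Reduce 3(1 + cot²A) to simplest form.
3(1 + cot²A) = 3(csc²A) (using Pythagorean identity)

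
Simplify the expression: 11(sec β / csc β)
11(sec β / csc β) = 11(tan β) (using Reciprocal identities)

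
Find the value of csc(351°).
csc(351°) = -6.392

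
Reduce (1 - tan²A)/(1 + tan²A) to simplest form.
(1 - tan²A)/(1 + tan²A) = cos(2A) (using Double angle)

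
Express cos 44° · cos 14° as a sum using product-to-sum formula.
cos 44° cos 14° = (1/2)[cos(44°-14°) + cos(44°+14°)]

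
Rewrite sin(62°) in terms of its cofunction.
sin(62°) = cos(90° - 62°) = cos(28°)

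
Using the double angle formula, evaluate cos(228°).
cos(228°) = cos²114° - sin²114° = -0.6691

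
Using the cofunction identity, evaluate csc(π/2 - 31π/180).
csc(π/2 - 31π/180) = sec(31π/180) = 1.167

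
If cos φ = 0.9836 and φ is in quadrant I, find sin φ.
sin φ = 0.1804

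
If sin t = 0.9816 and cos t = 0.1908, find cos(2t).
cos(2t) = cos²t - sin²t = -0.9271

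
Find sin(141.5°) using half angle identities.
sin(141.5°) = √((1 - cos 283°)/2) = 0.6225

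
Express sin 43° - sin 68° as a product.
sin 43° - sin 68° = 2 cos(55.5°) sin(-12.5°)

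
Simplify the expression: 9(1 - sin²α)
9(1 - sin²α) = 9(cos²α) (using Pythagorean identity)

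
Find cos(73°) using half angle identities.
cos(73°) = √((1 + cos 146°)/2) = 0.2924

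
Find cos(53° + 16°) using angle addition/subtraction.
cos(53° + 16°) = cos 53° cos 16° - sin 53° sin 16° = 0.3584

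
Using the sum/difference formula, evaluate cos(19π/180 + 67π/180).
cos(19π/180 + 67π/180) = cos 19π/180 cos 67π/180 - sin 19π/180 sin 67π/180 = 0.06976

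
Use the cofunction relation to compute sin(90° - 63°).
sin(90° - 63°) = cos(63°) = 0.454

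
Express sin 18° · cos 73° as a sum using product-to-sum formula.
sin 18° cos 73° = (1/2)[sin(18°+73°) + sin(18°-73°)]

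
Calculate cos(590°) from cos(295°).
cos(590°) = cos²295° - sin²295° = -0.6428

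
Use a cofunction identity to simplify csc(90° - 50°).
csc(90° - 50°) = sec(50°)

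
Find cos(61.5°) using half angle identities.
cos(61.5°) = √((1 + cos 123°)/2) = 0.4772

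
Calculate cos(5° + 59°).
cos(5° + 59°) = cos 5° cos 59° - sin 5° sin 59° = 0.4384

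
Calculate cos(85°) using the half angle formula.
cos(85°) = √((1 + cos 170°)/2) = 0.08716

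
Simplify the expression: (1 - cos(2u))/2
(1 - cos(2u))/2 = sin²u (using Power reduction)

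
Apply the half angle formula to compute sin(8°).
sin(8°) = √((1 - cos 16°)/2) = 0.1392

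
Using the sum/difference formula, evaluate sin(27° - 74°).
sin(27° - 74°) = sin 27° cos 74° - cos 27° sin 74° = -0.7314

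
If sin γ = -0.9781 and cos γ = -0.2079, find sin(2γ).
sin(2γ) = 2 sin γ cos γ = 0.4067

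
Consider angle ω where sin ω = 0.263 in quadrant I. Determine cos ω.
cos ω = √(1 - sin²ω) = 0.9648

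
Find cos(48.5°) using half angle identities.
cos(48.5°) = √((1 + cos 97°)/2) = 0.6626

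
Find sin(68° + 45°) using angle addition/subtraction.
sin(68° + 45°) = sin 68° cos 45° + cos 68° sin 45° = 0.9205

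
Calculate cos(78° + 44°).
cos(78° + 44°) = cos 78° cos 44° - sin 78° sin 44° = -0.5299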